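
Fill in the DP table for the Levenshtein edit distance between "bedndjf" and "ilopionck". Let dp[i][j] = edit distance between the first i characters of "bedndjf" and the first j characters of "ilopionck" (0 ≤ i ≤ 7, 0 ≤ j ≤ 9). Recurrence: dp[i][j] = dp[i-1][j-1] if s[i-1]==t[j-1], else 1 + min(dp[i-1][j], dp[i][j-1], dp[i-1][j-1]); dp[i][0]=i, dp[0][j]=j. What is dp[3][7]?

   ''  i  l  o  p  i  o  n  c  k
''  0  1  2  3  4  5  6  7  8  9
 b  1  1  2  3  4  5  6  7  8  9
 e  2  2  2  3  4  5  6  7  8  9
 d  3  3  3  3  4  5  6  7  8  9
 n  4  4  4  4  4  5  6  6  7  8
 d  5  5  5  5  5  5  6  7  7  8
 j  6  6  6  6  6  6  6  7  8  8
 f  7  7  7  7  7  7  7  7  8  9

7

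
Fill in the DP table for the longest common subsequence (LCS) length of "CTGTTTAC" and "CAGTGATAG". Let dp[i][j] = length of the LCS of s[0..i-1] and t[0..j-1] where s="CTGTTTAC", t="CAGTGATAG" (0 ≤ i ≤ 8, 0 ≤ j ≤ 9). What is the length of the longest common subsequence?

5

   ''  C  A  G  T  G  A  T  A  G
''  0  0  0  0  0  0  0  0  0  0
 C  0  1  1  1  1  1  1  1  1  1
 T  0  1  1  1  2  2  2  2  2  2
 G  0  1  1  2  2  3  3  3  3  3
 T  0  1  1  2  3  3  3  4  4  4
 T  0  1  1  2  3  3  3  4  4  4
 T  0  1  1  2  3  3  3  4  4  4
 A  0  1  2  2  3  3  4  4  5  5
 C  0  1  2  2  3  3  4  4  5  5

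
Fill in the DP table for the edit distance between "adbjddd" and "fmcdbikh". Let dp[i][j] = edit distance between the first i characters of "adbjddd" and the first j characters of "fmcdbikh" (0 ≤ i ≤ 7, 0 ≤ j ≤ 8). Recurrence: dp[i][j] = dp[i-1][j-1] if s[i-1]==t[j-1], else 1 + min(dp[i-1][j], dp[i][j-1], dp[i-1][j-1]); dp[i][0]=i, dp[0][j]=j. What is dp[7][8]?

7

   ''  f  m  c  d  b  i  k  h
''  0  1  2  3  4  5  6  7  8
 a  1  1  2  3  4  5  6  7  8
 d  2  2  2  3  3  4  5  6  7
 b  3  3  3  3  4  3  4  5  6
 j  4  4  4  4  4  4  4  5  6
 d  5  5  5  5  4  5  5  5  6
 d  6  6  6  6  5  5  6  6  6
 d  7  7  7  7  6  6  6  7  7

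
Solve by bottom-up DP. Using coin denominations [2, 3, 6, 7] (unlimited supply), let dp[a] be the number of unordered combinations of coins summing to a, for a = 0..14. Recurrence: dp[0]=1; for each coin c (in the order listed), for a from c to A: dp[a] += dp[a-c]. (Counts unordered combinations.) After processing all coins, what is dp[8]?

3

after  coin     0     1     2     3     4     5     6     7     8     9    10    11    12    13    14
          2     1     0     1     0     1     0     1     0     1     0     1     0     1     0     1
          3     1     0     1     1     1     1     2     1     2     2     2     2     3     2     3
          6     1     0     1     1     1     1     3     1     3     3     3     3     6     3     6
          7     1     0     1     1     1     1     3     2     3     4     4     4     7     6     8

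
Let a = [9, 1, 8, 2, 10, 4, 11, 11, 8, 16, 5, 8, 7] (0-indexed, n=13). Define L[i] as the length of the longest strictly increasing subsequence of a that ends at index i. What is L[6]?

   i    0    1    2    3    4    5    6    7    8    9   10   11   12
a[i]    9    1    8    2   10    4   11   11    8   16    5    8    7
L[i]    1    1    2    2    3    3    4    4    4    5    4    5    5

4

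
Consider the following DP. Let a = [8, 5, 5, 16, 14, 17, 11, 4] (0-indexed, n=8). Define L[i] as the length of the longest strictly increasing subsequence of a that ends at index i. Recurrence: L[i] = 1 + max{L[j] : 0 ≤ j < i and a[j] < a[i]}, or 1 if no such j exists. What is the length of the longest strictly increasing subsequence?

   i    0    1    2    3    4    5    6    7
a[i]    8    5    5   16   14   17   11    4
L[i]    1    1    1    2    2    3    2    1

3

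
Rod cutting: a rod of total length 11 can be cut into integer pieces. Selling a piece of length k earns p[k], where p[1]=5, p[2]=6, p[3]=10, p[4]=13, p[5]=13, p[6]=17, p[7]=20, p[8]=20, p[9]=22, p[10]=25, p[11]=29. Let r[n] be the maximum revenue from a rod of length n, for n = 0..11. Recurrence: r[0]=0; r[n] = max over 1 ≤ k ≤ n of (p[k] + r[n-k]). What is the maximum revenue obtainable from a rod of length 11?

55

   n    0    1    2    3    4    5    6    7    8    9   10   11
r[n]    0    5   10   15   20   25   30   35   40   45   50   55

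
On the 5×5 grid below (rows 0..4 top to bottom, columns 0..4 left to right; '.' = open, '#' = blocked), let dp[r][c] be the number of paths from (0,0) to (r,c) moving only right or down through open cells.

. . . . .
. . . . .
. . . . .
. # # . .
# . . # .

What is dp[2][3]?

10

r\c   0   1   2   3   4
  0   1   1   1   1   1
  1   1   2   3   4   5
  2   1   3   6  10  15
  3   1   0   0  10  25
  4   0   0   0   0  25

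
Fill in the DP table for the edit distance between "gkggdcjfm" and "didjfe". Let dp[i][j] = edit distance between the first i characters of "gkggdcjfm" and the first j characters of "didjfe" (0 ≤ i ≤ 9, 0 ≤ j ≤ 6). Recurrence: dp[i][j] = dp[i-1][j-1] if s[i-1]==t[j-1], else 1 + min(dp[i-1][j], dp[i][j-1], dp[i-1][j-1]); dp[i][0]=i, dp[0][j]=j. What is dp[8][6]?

   ''  d  i  d  j  f  e
''  0  1  2  3  4  5  6
 g  1  1  2  3  4  5  6
 k  2  2  2  3  4  5  6
 g  3  3  3  3  4  5  6
 g  4  4  4  4  4  5  6
 d  5  4  5  4  5  5  6
 c  6  5  5  5  5  6  6
 j  7  6  6  6  5  6  7
 f  8  7  7  7  6  5  6
 m  9  8  8  8  7  6  6

6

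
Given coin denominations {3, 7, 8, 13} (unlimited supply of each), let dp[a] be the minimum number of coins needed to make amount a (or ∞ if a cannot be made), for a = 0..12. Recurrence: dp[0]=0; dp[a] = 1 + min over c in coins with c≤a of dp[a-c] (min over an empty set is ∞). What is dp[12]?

 a  0  1  2  3  4  5  6  7  8  9 10 11 12
dp  0  -  -  1  -  -  2  1  1  3  2  2  4
(- denotes ∞ / unreachable)

4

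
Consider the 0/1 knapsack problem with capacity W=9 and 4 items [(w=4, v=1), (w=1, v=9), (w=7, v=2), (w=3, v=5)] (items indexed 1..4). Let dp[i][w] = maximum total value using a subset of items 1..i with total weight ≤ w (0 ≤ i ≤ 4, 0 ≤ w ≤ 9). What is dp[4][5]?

14

i\w   0   1   2   3   4   5   6   7   8   9
  0   0   0   0   0   0   0   0   0   0   0
  1   0   0   0   0   1   1   1   1   1   1
  2   0   9   9   9   9  10  10  10  10  10
  3   0   9   9   9   9  10  10  10  11  11
  4   0   9   9   9  14  14  14  14  15  15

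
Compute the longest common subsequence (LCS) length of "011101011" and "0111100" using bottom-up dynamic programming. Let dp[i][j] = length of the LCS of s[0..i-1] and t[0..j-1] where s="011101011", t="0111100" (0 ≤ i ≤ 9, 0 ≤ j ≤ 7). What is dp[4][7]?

4

   ''  0  1  1  1  1  0  0
''  0  0  0  0  0  0  0  0
 0  0  1  1  1  1  1  1  1
 1  0  1  2  2  2  2  2  2
 1  0  1  2  3  3  3  3  3
 1  0  1  2  3  4  4  4  4
 0  0  1  2  3  4  4  5  5
 1  0  1  2  3  4  5  5  5
 0  0  1  2  3  4  5  6  6
 1  0  1  2  3  4  5  6  6
 1  0  1  2  3  4  5  6  6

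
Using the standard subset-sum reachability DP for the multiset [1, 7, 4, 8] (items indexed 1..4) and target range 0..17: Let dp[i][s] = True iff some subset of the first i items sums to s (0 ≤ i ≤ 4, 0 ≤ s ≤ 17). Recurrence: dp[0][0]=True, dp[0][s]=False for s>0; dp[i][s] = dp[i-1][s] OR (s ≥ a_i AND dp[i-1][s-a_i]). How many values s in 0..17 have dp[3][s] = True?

8

i\s   0   1   2   3   4   5   6   7   8   9  10  11  12  13  14  15  16  17
  0   T   F   F   F   F   F   F   F   F   F   F   F   F   F   F   F   F   F
  1   T   T   F   F   F   F   F   F   F   F   F   F   F   F   F   F   F   F
  2   T   T   F   F   F   F   F   T   T   F   F   F   F   F   F   F   F   F
  3   T   T   F   F   T   T   F   T   T   F   F   T   T   F   F   F   F   F
  4   T   T   F   F   T   T   F   T   T   T   F   T   T   T   F   T   T   F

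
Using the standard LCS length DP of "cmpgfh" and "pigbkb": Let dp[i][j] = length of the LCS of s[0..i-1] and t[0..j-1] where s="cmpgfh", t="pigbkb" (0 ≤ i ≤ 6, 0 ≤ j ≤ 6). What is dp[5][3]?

   ''  p  i  g  b  k  b
''  0  0  0  0  0  0  0
 c  0  0  0  0  0  0  0
 m  0  0  0  0  0  0  0
 p  0  1  1  1  1  1  1
 g  0  1  1  2  2  2  2
 f  0  1  1  2  2  2  2
 h  0  1  1  2  2  2  2

2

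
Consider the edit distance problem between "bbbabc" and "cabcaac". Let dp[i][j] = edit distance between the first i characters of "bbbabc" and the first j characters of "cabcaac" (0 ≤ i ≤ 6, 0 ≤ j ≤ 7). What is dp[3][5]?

4

   ''  c  a  b  c  a  a  c
''  0  1  2  3  4  5  6  7
 b  1  1  2  2  3  4  5  6
 b  2  2  2  2  3  4  5  6
 b  3  3  3  2  3  4  5  6
 a  4  4  3  3  3  3  4  5
 b  5  5  4  3  4  4  4  5
 c  6  5  5  4  3  4  5  4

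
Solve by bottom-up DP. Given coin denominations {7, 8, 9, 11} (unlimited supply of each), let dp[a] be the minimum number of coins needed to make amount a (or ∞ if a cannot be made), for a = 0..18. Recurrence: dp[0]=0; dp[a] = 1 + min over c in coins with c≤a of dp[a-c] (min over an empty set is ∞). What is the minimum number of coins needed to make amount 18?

 a  0  1  2  3  4  5  6  7  8  9 10 11 12 13 14 15 16 17 18
dp  0  -  -  -  -  -  -  1  1  1  -  1  -  -  2  2  2  2  2
(- denotes ∞ / unreachable)

2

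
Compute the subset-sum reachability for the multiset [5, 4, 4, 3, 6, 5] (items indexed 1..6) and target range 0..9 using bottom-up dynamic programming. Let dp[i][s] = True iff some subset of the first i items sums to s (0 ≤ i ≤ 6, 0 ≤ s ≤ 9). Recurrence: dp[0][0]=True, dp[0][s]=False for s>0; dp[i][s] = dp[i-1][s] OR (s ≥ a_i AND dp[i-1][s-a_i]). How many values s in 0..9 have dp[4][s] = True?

7

i\s   0   1   2   3   4   5   6   7   8   9
  0   T   F   F   F   F   F   F   F   F   F
  1   T   F   F   F   F   T   F   F   F   F
  2   T   F   F   F   T   T   F   F   F   T
  3   T   F   F   F   T   T   F   F   T   T
  4   T   F   F   T   T   T   F   T   T   T
  5   T   F   F   T   T   T   T   T   T   T
  6   T   F   F   T   T   T   T   T   T   T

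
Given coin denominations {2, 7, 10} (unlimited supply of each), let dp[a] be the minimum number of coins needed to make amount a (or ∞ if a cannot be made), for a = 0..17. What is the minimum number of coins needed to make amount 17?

 a  0  1  2  3  4  5  6  7  8  9 10 11 12 13 14 15 16 17
dp  0  -  1  -  2  -  3  1  4  2  1  3  2  4  2  5  3  2
(- denotes ∞ / unreachable)

2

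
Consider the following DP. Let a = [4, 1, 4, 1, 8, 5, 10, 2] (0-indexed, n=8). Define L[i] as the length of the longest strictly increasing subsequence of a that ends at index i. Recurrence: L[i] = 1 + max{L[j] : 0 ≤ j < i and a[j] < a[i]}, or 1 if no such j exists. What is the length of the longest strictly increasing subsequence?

4

   i    0    1    2    3    4    5    6    7
a[i]    4    1    4    1    8    5   10    2
L[i]    1    1    2    1    3    3    4    2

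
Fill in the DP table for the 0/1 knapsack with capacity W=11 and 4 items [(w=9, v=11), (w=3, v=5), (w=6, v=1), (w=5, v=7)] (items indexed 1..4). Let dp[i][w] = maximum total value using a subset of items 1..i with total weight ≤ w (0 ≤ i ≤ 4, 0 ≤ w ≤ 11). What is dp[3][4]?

5

i\w   0   1   2   3   4   5   6   7   8   9  10  11
  0   0   0   0   0   0   0   0   0   0   0   0   0
  1   0   0   0   0   0   0   0   0   0  11  11  11
  2   0   0   0   5   5   5   5   5   5  11  11  11
  3   0   0   0   5   5   5   5   5   5  11  11  11
  4   0   0   0   5   5   7   7   7  12  12  12  12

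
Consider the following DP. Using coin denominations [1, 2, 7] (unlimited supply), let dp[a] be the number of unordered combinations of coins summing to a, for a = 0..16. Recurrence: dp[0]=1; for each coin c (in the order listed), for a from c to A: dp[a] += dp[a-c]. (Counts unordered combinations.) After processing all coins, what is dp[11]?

after  coin     0     1     2     3     4     5     6     7     8     9    10    11    12    13    14    15    16
          1     1     1     1     1     1     1     1     1     1     1     1     1     1     1     1     1     1
          2     1     1     2     2     3     3     4     4     5     5     6     6     7     7     8     8     9
          7     1     1     2     2     3     3     4     5     6     7     8     9    10    11    13    14    16

9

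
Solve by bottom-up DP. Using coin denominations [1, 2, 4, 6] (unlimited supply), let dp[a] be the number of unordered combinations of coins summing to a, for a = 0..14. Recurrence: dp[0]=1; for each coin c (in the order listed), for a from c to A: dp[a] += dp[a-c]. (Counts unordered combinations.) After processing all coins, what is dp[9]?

11

after  coin     0     1     2     3     4     5     6     7     8     9    10    11    12    13    14
          1     1     1     1     1     1     1     1     1     1     1     1     1     1     1     1
          2     1     1     2     2     3     3     4     4     5     5     6     6     7     7     8
          4     1     1     2     2     4     4     6     6     9     9    12    12    16    16    20
          6     1     1     2     2     4     4     7     7    11    11    16    16    23    23    31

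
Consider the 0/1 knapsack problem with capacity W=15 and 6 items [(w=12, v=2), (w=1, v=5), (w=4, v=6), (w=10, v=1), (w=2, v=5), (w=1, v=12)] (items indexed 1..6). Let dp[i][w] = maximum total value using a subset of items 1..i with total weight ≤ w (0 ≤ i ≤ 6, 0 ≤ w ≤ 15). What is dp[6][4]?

i\w   0   1   2   3   4   5   6   7   8   9  10  11  12  13  14  15
  0   0   0   0   0   0   0   0   0   0   0   0   0   0   0   0   0
  1   0   0   0   0   0   0   0   0   0   0   0   0   2   2   2   2
  2   0   5   5   5   5   5   5   5   5   5   5   5   5   7   7   7
  3   0   5   5   5   6  11  11  11  11  11  11  11  11  11  11  11
  4   0   5   5   5   6  11  11  11  11  11  11  11  11  11  11  12
  5   0   5   5  10  10  11  11  16  16  16  16  16  16  16  16  16
  6   0  12  17  17  22  22  23  23  28  28  28  28  28  28  28  28

22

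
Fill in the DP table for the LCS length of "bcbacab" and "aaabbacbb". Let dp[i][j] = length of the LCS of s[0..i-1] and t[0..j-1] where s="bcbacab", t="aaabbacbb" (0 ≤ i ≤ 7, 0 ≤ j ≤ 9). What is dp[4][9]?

3

   ''  a  a  a  b  b  a  c  b  b
''  0  0  0  0  0  0  0  0  0  0
 b  0  0  0  0  1  1  1  1  1  1
 c  0  0  0  0  1  1  1  2  2  2
 b  0  0  0  0  1  2  2  2  3  3
 a  0  1  1  1  1  2  3  3  3  3
 c  0  1  1  1  1  2  3  4  4  4
 a  0  1  2  2  2  2  3  4  4  4
 b  0  1  2  2  3  3  3  4  5  5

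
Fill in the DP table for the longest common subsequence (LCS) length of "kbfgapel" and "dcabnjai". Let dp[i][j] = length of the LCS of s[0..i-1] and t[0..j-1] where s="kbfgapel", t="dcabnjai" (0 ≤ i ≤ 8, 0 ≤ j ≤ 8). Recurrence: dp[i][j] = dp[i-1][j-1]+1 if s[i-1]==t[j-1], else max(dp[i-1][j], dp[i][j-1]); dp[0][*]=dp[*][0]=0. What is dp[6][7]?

   ''  d  c  a  b  n  j  a  i
''  0  0  0  0  0  0  0  0  0
 k  0  0  0  0  0  0  0  0  0
 b  0  0  0  0  1  1  1  1  1
 f  0  0  0  0  1  1  1  1  1
 g  0  0  0  0  1  1  1  1  1
 a  0  0  0  1  1  1  1  2  2
 p  0  0  0  1  1  1  1  2  2
 e  0  0  0  1  1  1  1  2  2
 l  0  0  0  1  1  1  1  2  2

2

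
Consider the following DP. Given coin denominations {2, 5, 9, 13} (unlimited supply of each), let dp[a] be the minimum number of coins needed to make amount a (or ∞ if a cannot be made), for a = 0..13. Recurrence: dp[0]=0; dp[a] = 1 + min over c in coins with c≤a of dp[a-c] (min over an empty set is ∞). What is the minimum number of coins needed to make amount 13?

1

 a  0  1  2  3  4  5  6  7  8  9 10 11 12 13
dp  0  -  1  -  2  1  3  2  4  1  2  2  3  1
(- denotes ∞ / unreachable)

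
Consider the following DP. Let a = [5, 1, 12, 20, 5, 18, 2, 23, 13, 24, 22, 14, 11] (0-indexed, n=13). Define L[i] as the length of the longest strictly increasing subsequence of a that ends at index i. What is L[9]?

5

   i    0    1    2    3    4    5    6    7    8    9   10   11   12
a[i]    5    1   12   20    5   18    2   23   13   24   22   14   11
L[i]    1    1    2    3    2    3    2    4    3    5    4    4    3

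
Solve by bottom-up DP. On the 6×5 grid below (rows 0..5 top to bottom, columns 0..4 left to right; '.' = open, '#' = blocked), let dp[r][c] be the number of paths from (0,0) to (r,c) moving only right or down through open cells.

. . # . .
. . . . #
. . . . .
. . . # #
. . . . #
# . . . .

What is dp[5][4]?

33

r\c   0   1   2   3   4
  0   1   1   0   0   0
  1   1   2   2   2   0
  2   1   3   5   7   7
  3   1   4   9   0   0
  4   1   5  14  14   0
  5   0   5  19  33  33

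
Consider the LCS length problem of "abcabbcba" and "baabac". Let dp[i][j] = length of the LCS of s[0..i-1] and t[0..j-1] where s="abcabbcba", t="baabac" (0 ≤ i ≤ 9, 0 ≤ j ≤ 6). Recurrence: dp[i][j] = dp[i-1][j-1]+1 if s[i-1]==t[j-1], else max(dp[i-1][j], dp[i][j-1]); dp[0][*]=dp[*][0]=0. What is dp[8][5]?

3

   ''  b  a  a  b  a  c
''  0  0  0  0  0  0  0
 a  0  0  1  1  1  1  1
 b  0  1  1  1  2  2  2
 c  0  1  1  1  2  2  3
 a  0  1  2  2  2  3  3
 b  0  1  2  2  3  3  3
 b  0  1  2  2  3  3  3
 c  0  1  2  2  3  3  4
 b  0  1  2  2  3  3  4
 a  0  1  2  3  3  4  4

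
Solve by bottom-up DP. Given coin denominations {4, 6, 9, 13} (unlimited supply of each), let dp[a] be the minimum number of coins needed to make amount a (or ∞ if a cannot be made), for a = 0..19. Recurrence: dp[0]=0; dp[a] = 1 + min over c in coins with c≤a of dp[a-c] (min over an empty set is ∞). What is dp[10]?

 a  0  1  2  3  4  5  6  7  8  9 10 11 12 13 14 15 16 17 18 19
dp  0  -  -  -  1  -  1  -  2  1  2  -  2  1  3  2  3  2  2  2
(- denotes ∞ / unreachable)

2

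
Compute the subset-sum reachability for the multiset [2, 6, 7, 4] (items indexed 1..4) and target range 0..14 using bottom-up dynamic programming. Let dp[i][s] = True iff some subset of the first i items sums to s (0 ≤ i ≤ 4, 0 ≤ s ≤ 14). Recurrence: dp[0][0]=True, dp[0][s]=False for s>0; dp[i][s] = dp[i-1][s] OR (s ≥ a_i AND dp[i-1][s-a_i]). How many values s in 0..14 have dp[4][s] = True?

i\s   0   1   2   3   4   5   6   7   8   9  10  11  12  13  14
  0   T   F   F   F   F   F   F   F   F   F   F   F   F   F   F
  1   T   F   T   F   F   F   F   F   F   F   F   F   F   F   F
  2   T   F   T   F   F   F   T   F   T   F   F   F   F   F   F
  3   T   F   T   F   F   F   T   T   T   T   F   F   F   T   F
  4   T   F   T   F   T   F   T   T   T   T   T   T   T   T   F

11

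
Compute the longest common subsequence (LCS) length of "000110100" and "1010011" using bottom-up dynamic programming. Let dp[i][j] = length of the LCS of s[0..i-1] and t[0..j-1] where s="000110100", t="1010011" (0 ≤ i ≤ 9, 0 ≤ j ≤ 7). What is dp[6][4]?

   ''  1  0  1  0  0  1  1
''  0  0  0  0  0  0  0  0
 0  0  0  1  1  1  1  1  1
 0  0  0  1  1  2  2  2  2
 0  0  0  1  1  2  3  3  3
 1  0  1  1  2  2  3  4  4
 1  0  1  1  2  2  3  4  5
 0  0  1  2  2  3  3  4  5
 1  0  1  2  3  3  3  4  5
 0  0  1  2  3  4  4  4  5
 0  0  1  2  3  4  5  5  5

3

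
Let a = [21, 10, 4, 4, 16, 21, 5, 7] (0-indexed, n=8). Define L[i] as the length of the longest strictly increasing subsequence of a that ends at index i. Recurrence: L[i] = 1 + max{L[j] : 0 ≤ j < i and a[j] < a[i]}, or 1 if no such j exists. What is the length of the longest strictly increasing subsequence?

   i    0    1    2    3    4    5    6    7
a[i]   21   10    4    4   16   21    5    7
L[i]    1    1    1    1    2    3    2    3

3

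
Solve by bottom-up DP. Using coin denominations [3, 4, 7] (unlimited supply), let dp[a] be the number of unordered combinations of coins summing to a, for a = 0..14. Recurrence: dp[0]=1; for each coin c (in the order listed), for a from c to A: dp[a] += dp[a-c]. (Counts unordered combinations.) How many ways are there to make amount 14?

after  coin     0     1     2     3     4     5     6     7     8     9    10    11    12    13    14
          3     1     0     0     1     0     0     1     0     0     1     0     0     1     0     0
          4     1     0     0     1     1     0     1     1     1     1     1     1     2     1     1
          7     1     0     0     1     1     0     1     2     1     1     2     2     2     2     3

3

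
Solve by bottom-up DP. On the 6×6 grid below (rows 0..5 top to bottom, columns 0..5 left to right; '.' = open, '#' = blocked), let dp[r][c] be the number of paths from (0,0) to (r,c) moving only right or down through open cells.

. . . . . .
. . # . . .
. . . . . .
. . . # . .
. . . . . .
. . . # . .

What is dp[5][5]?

51

r\c   0   1   2   3   4   5
  0   1   1   1   1   1   1
  1   1   2   0   1   2   3
  2   1   3   3   4   6   9
  3   1   4   7   0   6  15
  4   1   5  12  12  18  33
  5   1   6  18   0  18  51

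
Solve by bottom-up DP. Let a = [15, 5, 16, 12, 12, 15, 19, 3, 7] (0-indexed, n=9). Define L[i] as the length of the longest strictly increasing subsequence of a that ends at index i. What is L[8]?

2

   i    0    1    2    3    4    5    6    7    8
a[i]   15    5   16   12   12   15   19    3    7
L[i]    1    1    2    2    2    3    4    1    2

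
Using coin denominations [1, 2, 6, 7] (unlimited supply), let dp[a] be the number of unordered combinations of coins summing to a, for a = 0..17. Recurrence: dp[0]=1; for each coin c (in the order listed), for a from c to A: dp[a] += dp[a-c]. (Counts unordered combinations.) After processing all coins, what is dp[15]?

23

after  coin     0     1     2     3     4     5     6     7     8     9    10    11    12    13    14    15    16    17
          1     1     1     1     1     1     1     1     1     1     1     1     1     1     1     1     1     1     1
          2     1     1     2     2     3     3     4     4     5     5     6     6     7     7     8     8     9     9
          6     1     1     2     2     3     3     5     5     7     7     9     9    12    12    15    15    18    18
          7     1     1     2     2     3     3     5     6     8     9    11    12    15    17    21    23    27    29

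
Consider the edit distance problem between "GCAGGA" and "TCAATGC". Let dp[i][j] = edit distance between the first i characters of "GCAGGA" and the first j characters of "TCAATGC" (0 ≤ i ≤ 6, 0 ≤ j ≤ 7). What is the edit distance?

4

   ''  T  C  A  A  T  G  C
''  0  1  2  3  4  5  6  7
 G  1  1  2  3  4  5  5  6
 C  2  2  1  2  3  4  5  5
 A  3  3  2  1  2  3  4  5
 G  4  4  3  2  2  3  3  4
 G  5  5  4  3  3  3  3  4
 A  6  6  5  4  3  4  4  4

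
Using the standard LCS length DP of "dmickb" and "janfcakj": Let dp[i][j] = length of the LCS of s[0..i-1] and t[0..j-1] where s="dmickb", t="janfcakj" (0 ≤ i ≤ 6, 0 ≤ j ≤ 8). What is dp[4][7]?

1

   ''  j  a  n  f  c  a  k  j
''  0  0  0  0  0  0  0  0  0
 d  0  0  0  0  0  0  0  0  0
 m  0  0  0  0  0  0  0  0  0
 i  0  0  0  0  0  0  0  0  0
 c  0  0  0  0  0  1  1  1  1
 k  0  0  0  0  0  1  1  2  2
 b  0  0  0  0  0  1  1  2  2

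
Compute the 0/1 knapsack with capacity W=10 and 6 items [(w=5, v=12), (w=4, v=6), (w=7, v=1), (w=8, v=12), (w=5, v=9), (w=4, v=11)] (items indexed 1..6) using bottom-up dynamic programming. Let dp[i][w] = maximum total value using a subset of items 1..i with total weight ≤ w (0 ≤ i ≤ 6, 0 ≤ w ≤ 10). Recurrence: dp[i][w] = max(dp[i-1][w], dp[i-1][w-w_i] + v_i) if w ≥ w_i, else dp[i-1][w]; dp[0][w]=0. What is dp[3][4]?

i\w   0   1   2   3   4   5   6   7   8   9  10
  0   0   0   0   0   0   0   0   0   0   0   0
  1   0   0   0   0   0  12  12  12  12  12  12
  2   0   0   0   0   6  12  12  12  12  18  18
  3   0   0   0   0   6  12  12  12  12  18  18
  4   0   0   0   0   6  12  12  12  12  18  18
  5   0   0   0   0   6  12  12  12  12  18  21
  6   0   0   0   0  11  12  12  12  17  23  23

6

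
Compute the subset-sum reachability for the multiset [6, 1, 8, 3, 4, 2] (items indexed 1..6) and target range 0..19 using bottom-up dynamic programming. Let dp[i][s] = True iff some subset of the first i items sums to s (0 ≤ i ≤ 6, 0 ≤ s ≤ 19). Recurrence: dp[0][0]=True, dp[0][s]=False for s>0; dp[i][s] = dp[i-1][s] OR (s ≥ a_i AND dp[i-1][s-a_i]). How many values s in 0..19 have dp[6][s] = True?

20

i\s   0   1   2   3   4   5   6   7   8   9  10  11  12  13  14  15  16  17  18  19
  0   T   F   F   F   F   F   F   F   F   F   F   F   F   F   F   F   F   F   F   F
  1   T   F   F   F   F   F   T   F   F   F   F   F   F   F   F   F   F   F   F   F
  2   T   T   F   F   F   F   T   T   F   F   F   F   F   F   F   F   F   F   F   F
  3   T   T   F   F   F   F   T   T   T   T   F   F   F   F   T   T   F   F   F   F
  4   T   T   F   T   T   F   T   T   T   T   T   T   T   F   T   T   F   T   T   F
  5   T   T   F   T   T   T   T   T   T   T   T   T   T   T   T   T   T   T   T   T
  6   T   T   T   T   T   T   T   T   T   T   T   T   T   T   T   T   T   T   T   T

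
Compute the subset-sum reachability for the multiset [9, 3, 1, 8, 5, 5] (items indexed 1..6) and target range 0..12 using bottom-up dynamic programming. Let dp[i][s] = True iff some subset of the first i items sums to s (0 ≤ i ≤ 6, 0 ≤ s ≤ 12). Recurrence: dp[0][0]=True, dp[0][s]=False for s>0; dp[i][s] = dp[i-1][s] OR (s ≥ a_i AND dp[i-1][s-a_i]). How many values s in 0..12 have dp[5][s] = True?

i\s   0   1   2   3   4   5   6   7   8   9  10  11  12
  0   T   F   F   F   F   F   F   F   F   F   F   F   F
  1   T   F   F   F   F   F   F   F   F   T   F   F   F
  2   T   F   F   T   F   F   F   F   F   T   F   F   T
  3   T   T   F   T   T   F   F   F   F   T   T   F   T
  4   T   T   F   T   T   F   F   F   T   T   T   T   T
  5   T   T   F   T   T   T   T   F   T   T   T   T   T
  6   T   T   F   T   T   T   T   F   T   T   T   T   T

11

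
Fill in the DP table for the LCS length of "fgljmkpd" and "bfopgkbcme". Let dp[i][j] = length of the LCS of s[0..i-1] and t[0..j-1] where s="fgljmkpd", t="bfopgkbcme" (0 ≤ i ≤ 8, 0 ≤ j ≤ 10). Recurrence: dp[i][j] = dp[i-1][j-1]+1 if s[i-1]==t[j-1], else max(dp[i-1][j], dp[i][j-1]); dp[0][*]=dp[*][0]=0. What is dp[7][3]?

   ''  b  f  o  p  g  k  b  c  m  e
''  0  0  0  0  0  0  0  0  0  0  0
 f  0  0  1  1  1  1  1  1  1  1  1
 g  0  0  1  1  1  2  2  2  2  2  2
 l  0  0  1  1  1  2  2  2  2  2  2
 j  0  0  1  1  1  2  2  2  2  2  2
 m  0  0  1  1  1  2  2  2  2  3  3
 k  0  0  1  1  1  2  3  3  3  3  3
 p  0  0  1  1  2  2  3  3  3  3  3
 d  0  0  1  1  2  2  3  3  3  3  3

1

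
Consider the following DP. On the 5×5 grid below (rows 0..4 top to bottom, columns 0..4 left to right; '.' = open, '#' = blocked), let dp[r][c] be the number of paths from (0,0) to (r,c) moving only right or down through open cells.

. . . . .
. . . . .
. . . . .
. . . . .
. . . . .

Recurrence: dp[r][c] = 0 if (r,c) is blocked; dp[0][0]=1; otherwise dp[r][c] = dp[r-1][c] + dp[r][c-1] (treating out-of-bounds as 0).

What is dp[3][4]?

r\c   0   1   2   3   4
  0   1   1   1   1   1
  1   1   2   3   4   5
  2   1   3   6  10  15
  3   1   4  10  20  35
  4   1   5  15  35  70

35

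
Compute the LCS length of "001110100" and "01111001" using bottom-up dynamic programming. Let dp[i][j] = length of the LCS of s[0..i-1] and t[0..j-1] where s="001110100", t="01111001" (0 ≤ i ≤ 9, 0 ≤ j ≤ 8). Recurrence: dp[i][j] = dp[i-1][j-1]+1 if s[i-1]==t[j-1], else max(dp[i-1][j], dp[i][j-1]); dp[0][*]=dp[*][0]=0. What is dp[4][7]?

   ''  0  1  1  1  1  0  0  1
''  0  0  0  0  0  0  0  0  0
 0  0  1  1  1  1  1  1  1  1
 0  0  1  1  1  1  1  2  2  2
 1  0  1  2  2  2  2  2  2  3
 1  0  1  2  3  3  3  3  3  3
 1  0  1  2  3  4  4  4  4  4
 0  0  1  2  3  4  4  5  5  5
 1  0  1  2  3  4  5  5  5  6
 0  0  1  2  3  4  5  6  6  6
 0  0  1  2  3  4  5  6  7  7

3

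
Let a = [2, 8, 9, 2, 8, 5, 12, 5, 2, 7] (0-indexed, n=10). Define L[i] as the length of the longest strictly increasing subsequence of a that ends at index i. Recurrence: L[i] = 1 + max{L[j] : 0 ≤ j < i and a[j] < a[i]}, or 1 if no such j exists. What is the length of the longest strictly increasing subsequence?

   i    0    1    2    3    4    5    6    7    8    9
a[i]    2    8    9    2    8    5   12    5    2    7
L[i]    1    2    3    1    2    2    4    2    1    3

4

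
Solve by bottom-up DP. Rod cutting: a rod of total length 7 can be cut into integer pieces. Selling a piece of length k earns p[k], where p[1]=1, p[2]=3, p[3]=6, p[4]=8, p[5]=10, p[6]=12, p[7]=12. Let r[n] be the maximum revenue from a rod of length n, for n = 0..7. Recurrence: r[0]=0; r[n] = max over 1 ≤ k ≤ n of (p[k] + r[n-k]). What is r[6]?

12

   n    0    1    2    3    4    5    6    7
r[n]    0    1    3    6    8   10   12   14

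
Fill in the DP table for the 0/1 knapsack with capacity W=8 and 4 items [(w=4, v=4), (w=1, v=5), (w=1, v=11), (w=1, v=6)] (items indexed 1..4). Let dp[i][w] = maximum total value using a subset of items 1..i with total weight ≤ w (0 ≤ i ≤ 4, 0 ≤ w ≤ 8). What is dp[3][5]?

16

i\w   0   1   2   3   4   5   6   7   8
  0   0   0   0   0   0   0   0   0   0
  1   0   0   0   0   4   4   4   4   4
  2   0   5   5   5   5   9   9   9   9
  3   0  11  16  16  16  16  20  20  20
  4   0  11  17  22  22  22  22  26  26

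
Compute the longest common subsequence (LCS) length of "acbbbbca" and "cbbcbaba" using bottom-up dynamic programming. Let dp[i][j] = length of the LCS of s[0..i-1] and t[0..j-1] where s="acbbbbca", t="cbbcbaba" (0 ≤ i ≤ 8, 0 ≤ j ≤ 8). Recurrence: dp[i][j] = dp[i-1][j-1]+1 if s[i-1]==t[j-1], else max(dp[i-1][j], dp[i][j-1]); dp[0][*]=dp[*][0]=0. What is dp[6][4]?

   ''  c  b  b  c  b  a  b  a
''  0  0  0  0  0  0  0  0  0
 a  0  0  0  0  0  0  1  1  1
 c  0  1  1  1  1  1  1  1  1
 b  0  1  2  2  2  2  2  2  2
 b  0  1  2  3  3  3  3  3  3
 b  0  1  2  3  3  4  4  4  4
 b  0  1  2  3  3  4  4  5  5
 c  0  1  2  3  4  4  4  5  5
 a  0  1  2  3  4  4  5  5  6

3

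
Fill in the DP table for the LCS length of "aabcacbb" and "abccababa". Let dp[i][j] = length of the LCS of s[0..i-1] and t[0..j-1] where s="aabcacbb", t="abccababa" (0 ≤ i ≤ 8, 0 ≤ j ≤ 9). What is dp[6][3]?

3

   ''  a  b  c  c  a  b  a  b  a
''  0  0  0  0  0  0  0  0  0  0
 a  0  1  1  1  1  1  1  1  1  1
 a  0  1  1  1  1  2  2  2  2  2
 b  0  1  2  2  2  2  3  3  3  3
 c  0  1  2  3  3  3  3  3  3  3
 a  0  1  2  3  3  4  4  4  4  4
 c  0  1  2  3  4  4  4  4  4  4
 b  0  1  2  3  4  4  5  5  5  5
 b  0  1  2  3  4  4  5  5  6  6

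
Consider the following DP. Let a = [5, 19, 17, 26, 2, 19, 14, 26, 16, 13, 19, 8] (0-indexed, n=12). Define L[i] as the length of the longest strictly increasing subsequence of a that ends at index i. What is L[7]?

   i    0    1    2    3    4    5    6    7    8    9   10   11
a[i]    5   19   17   26    2   19   14   26   16   13   19    8
L[i]    1    2    2    3    1    3    2    4    3    2    4    2

4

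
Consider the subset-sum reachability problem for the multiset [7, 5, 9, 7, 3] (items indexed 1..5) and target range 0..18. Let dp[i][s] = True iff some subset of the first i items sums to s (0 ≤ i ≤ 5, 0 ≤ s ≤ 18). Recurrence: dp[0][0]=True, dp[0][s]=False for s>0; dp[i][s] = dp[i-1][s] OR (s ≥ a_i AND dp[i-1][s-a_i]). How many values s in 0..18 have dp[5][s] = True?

12

i\s   0   1   2   3   4   5   6   7   8   9  10  11  12  13  14  15  16  17  18
  0   T   F   F   F   F   F   F   F   F   F   F   F   F   F   F   F   F   F   F
  1   T   F   F   F   F   F   F   T   F   F   F   F   F   F   F   F   F   F   F
  2   T   F   F   F   F   T   F   T   F   F   F   F   T   F   F   F   F   F   F
  3   T   F   F   F   F   T   F   T   F   T   F   F   T   F   T   F   T   F   F
  4   T   F   F   F   F   T   F   T   F   T   F   F   T   F   T   F   T   F   F
  5   T   F   F   T   F   T   F   T   T   T   T   F   T   F   T   T   T   T   F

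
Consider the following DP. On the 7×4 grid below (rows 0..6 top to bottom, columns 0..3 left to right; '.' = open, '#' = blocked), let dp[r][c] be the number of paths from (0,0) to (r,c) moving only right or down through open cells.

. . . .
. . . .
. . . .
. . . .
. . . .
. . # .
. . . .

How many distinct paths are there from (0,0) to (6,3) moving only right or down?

42

r\c   0   1   2   3
  0   1   1   1   1
  1   1   2   3   4
  2   1   3   6  10
  3   1   4  10  20
  4   1   5  15  35
  5   1   6   0  35
  6   1   7   7  42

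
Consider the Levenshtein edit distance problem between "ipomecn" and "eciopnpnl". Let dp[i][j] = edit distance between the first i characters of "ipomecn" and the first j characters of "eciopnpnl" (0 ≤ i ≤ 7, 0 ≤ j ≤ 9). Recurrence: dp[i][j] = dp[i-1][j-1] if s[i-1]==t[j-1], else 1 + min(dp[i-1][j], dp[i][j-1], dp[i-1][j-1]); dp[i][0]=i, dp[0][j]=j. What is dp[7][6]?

   ''  e  c  i  o  p  n  p  n  l
''  0  1  2  3  4  5  6  7  8  9
 i  1  1  2  2  3  4  5  6  7  8
 p  2  2  2  3  3  3  4  5  6  7
 o  3  3  3  3  3  4  4  5  6  7
 m  4  4  4  4  4  4  5  5  6  7
 e  5  4  5  5  5  5  5  6  6  7
 c  6  5  4  5  6  6  6  6  7  7
 n  7  6  5  5  6  7  6  7  6  7

6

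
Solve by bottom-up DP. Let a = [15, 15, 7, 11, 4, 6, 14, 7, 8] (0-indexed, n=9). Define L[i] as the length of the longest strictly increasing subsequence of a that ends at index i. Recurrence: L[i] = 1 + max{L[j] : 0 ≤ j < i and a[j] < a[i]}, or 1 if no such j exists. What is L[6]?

3

   i    0    1    2    3    4    5    6    7    8
a[i]   15   15    7   11    4    6   14    7    8
L[i]    1    1    1    2    1    2    3    3    4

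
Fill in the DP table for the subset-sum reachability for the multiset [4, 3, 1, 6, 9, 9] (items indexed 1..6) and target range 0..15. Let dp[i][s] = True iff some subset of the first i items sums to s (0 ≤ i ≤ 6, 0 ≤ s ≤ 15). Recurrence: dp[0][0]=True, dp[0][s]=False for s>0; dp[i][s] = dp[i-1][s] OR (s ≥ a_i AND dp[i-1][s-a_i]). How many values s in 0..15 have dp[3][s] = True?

i\s   0   1   2   3   4   5   6   7   8   9  10  11  12  13  14  15
  0   T   F   F   F   F   F   F   F   F   F   F   F   F   F   F   F
  1   T   F   F   F   T   F   F   F   F   F   F   F   F   F   F   F
  2   T   F   F   T   T   F   F   T   F   F   F   F   F   F   F   F
  3   T   T   F   T   T   T   F   T   T   F   F   F   F   F   F   F
  4   T   T   F   T   T   T   T   T   T   T   T   T   F   T   T   F
  5   T   T   F   T   T   T   T   T   T   T   T   T   T   T   T   T
  6   T   T   F   T   T   T   T   T   T   T   T   T   T   T   T   T

7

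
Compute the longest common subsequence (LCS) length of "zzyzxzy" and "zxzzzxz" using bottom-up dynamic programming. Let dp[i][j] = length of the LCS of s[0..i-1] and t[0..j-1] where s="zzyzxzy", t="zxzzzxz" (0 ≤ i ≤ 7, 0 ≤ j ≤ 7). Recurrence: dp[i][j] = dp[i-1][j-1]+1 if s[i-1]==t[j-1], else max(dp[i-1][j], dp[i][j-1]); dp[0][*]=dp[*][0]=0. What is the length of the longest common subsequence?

5

   ''  z  x  z  z  z  x  z
''  0  0  0  0  0  0  0  0
 z  0  1  1  1  1  1  1  1
 z  0  1  1  2  2  2  2  2
 y  0  1  1  2  2  2  2  2
 z  0  1  1  2  3  3  3  3
 x  0  1  2  2  3  3  4  4
 z  0  1  2  3  3  4  4  5
 y  0  1  2  3  3  4  4  5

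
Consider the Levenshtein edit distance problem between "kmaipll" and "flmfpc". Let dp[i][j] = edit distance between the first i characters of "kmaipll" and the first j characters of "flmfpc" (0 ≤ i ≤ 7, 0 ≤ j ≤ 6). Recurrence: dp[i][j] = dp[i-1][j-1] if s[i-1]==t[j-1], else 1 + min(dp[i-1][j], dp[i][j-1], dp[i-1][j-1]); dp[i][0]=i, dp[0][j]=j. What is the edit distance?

6

   ''  f  l  m  f  p  c
''  0  1  2  3  4  5  6
 k  1  1  2  3  4  5  6
 m  2  2  2  2  3  4  5
 a  3  3  3  3  3  4  5
 i  4  4  4  4  4  4  5
 p  5  5  5  5  5  4  5
 l  6  6  5  6  6  5  5
 l  7  7  6  6  7  6  6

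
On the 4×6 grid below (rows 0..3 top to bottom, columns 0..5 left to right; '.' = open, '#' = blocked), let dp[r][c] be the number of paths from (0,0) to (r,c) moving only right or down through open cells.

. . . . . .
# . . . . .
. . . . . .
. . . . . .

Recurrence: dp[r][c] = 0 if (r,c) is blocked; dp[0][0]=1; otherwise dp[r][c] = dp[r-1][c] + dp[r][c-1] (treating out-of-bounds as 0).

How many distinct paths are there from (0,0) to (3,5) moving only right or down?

r\c   0   1   2   3   4   5
  0   1   1   1   1   1   1
  1   0   1   2   3   4   5
  2   0   1   3   6  10  15
  3   0   1   4  10  20  35

35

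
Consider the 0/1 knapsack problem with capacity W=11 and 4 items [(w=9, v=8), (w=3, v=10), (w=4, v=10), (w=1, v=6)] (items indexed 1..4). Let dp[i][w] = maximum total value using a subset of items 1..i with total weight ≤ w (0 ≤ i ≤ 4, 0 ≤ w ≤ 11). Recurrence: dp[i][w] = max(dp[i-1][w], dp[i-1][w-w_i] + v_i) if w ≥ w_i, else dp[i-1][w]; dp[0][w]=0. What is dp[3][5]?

i\w   0   1   2   3   4   5   6   7   8   9  10  11
  0   0   0   0   0   0   0   0   0   0   0   0   0
  1   0   0   0   0   0   0   0   0   0   8   8   8
  2   0   0   0  10  10  10  10  10  10  10  10  10
  3   0   0   0  10  10  10  10  20  20  20  20  20
  4   0   6   6  10  16  16  16  20  26  26  26  26

10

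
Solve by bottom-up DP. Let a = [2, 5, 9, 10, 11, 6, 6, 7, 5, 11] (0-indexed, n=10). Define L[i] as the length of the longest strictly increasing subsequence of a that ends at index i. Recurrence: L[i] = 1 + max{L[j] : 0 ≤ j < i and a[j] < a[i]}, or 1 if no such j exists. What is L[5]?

   i    0    1    2    3    4    5    6    7    8    9
a[i]    2    5    9   10   11    6    6    7    5   11
L[i]    1    2    3    4    5    3    3    4    2    5

3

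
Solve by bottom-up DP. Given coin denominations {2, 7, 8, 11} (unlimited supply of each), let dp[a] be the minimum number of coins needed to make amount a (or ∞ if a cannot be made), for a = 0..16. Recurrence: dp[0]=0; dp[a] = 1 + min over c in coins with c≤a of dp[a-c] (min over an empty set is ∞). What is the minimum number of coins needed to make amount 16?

 a  0  1  2  3  4  5  6  7  8  9 10 11 12 13 14 15 16
dp  0  -  1  -  2  -  3  1  1  2  2  1  3  2  2  2  2
(- denotes ∞ / unreachable)

2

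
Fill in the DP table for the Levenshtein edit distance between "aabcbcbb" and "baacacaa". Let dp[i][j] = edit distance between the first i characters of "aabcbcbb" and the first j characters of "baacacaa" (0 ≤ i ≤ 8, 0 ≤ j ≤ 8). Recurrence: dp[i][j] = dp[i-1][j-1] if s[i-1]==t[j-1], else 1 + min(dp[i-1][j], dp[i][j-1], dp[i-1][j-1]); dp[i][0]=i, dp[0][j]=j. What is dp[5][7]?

4

   ''  b  a  a  c  a  c  a  a
''  0  1  2  3  4  5  6  7  8
 a  1  1  1  2  3  4  5  6  7
 a  2  2  1  1  2  3  4  5  6
 b  3  2  2  2  2  3  4  5  6
 c  4  3  3  3  2  3  3  4  5
 b  5  4  4  4  3  3  4  4  5
 c  6  5  5  5  4  4  3  4  5
 b  7  6  6  6  5  5  4  4  5
 b  8  7  7  7  6  6  5  5  5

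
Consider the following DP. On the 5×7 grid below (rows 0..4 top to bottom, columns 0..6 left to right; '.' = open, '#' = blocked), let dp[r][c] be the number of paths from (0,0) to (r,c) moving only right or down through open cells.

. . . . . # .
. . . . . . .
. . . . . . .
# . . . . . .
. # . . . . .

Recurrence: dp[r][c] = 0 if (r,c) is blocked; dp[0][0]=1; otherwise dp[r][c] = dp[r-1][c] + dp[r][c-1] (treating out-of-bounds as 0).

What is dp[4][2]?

9

r\c   0   1   2   3   4   5   6
  0   1   1   1   1   1   0   0
  1   1   2   3   4   5   5   5
  2   1   3   6  10  15  20  25
  3   0   3   9  19  34  54  79
  4   0   0   9  28  62 116 195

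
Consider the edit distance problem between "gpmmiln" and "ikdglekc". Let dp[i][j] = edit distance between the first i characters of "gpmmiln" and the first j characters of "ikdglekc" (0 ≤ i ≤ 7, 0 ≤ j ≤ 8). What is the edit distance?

   ''  i  k  d  g  l  e  k  c
''  0  1  2  3  4  5  6  7  8
 g  1  1  2  3  3  4  5  6  7
 p  2  2  2  3  4  4  5  6  7
 m  3  3  3  3  4  5  5  6  7
 m  4  4  4  4  4  5  6  6  7
 i  5  4  5  5  5  5  6  7  7
 l  6  5  5  6  6  5  6  7  8
 n  7  6  6  6  7  6  6  7  8

8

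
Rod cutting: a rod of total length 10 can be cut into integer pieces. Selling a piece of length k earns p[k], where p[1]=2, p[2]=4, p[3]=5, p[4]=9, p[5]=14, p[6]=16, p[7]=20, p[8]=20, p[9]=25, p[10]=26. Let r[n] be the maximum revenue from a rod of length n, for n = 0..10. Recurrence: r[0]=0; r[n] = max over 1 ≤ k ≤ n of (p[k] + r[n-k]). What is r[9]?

25

   n    0    1    2    3    4    5    6    7    8    9   10
r[n]    0    2    4    6    9   14   16   20   22   25   28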